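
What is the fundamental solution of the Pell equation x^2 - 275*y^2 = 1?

(x, y) = (199, 12)

First expand sqrt(275) as a continued fraction. With x_i = (sqrt(275) + m_i)/d_i and (m_0, d_0) = (0, 1): a_0 = floor(sqrt(275)) = 16, since 16^2 = 256 <= 275 < 289 = 17^2.
Iterate m_{i+1} = d_i*a_i - m_i, d_{i+1} = (275 - m_{i+1}^2)/d_i, a_{i+1} = floor((a_0 + m_{i+1})/d_{i+1}):
  m_1 = 1*16 - 0 = 16, d_1 = (275 - 16^2)/1 = 19/1 = 19, a_1 = floor((16 + 16)/19) = 1.
  m_2 = 19*1 - 16 = 3, d_2 = (275 - 3^2)/19 = 266/19 = 14, a_2 = floor((16 + 3)/14) = 1.
  m_3 = 14*1 - 3 = 11, d_3 = (275 - 11^2)/14 = 154/14 = 11, a_3 = floor((16 + 11)/11) = 2.
  m_4 = 11*2 - 11 = 11, d_4 = (275 - 11^2)/11 = 154/11 = 14, a_4 = floor((16 + 11)/14) = 1.
  m_5 = 14*1 - 11 = 3, d_5 = (275 - 3^2)/14 = 266/14 = 19, a_5 = floor((16 + 3)/19) = 1.
  m_6 = 19*1 - 3 = 16, d_6 = (275 - 16^2)/19 = 19/19 = 1, a_6 = floor((16 + 16)/1) = 32.
  m_7 = 1*32 - 16 = 16, d_7 = (275 - 16^2)/1 = 19/1 = 19: (m_7, d_7) = (m_1, d_1) = (16, 19), so from here the quotients repeat a_1, ..., a_6; the period length is 6.
So sqrt(275) = [16; (1, 1, 2, 1, 1, 32)] with period length k = 6.
k is even, so the fundamental solution of x^2 - 275y^2 = 1 is (p_{k-1}, q_{k-1}) = (p_5, q_5); compute convergents through index 5.
Convergents (p_i = a_i*p_{i-1} + p_{i-2}, q_i = a_i*q_{i-1} + q_{i-2} with p_{-2}=0, p_{-1}=1, q_{-2}=1, q_{-1}=0):
  i=0: a_0=16, p_0 = 16*1 + 0 = 16, q_0 = 16*0 + 1 = 1.
  i=1: a_1=1, p_1 = 1*16 + 1 = 17, q_1 = 1*1 + 0 = 1.
  i=2: a_2=1, p_2 = 1*17 + 16 = 33, q_2 = 1*1 + 1 = 2.
  i=3: a_3=2, p_3 = 2*33 + 17 = 83, q_3 = 2*2 + 1 = 5.
  i=4: a_4=1, p_4 = 1*83 + 33 = 116, q_4 = 1*5 + 2 = 7.
  i=5: a_5=1, p_5 = 1*116 + 83 = 199, q_5 = 1*7 + 5 = 12.
Check: 199^2 - 275*12^2 = 39601 - 39600 = 1, so (x, y) = (199, 12) solves the equation, and by the theorem it is the least positive solution.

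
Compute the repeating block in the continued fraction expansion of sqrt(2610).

Write x_i = (sqrt(2610) + m_i)/d_i with (m_0, d_0) = (0, 1). a_0 = floor(sqrt(2610)) = 51, since 51^2 = 2601 <= 2610 < 2704 = 52^2.
Iterate m_{i+1} = d_i*a_i - m_i, d_{i+1} = (2610 - m_{i+1}^2)/d_i, a_{i+1} = floor((a_0 + m_{i+1})/d_{i+1}):
  m_1 = 1*51 - 0 = 51, d_1 = (2610 - 51^2)/1 = 9/1 = 9, a_1 = floor((51 + 51)/9) = 11.
  m_2 = 9*11 - 51 = 48, d_2 = (2610 - 48^2)/9 = 306/9 = 34, a_2 = floor((51 + 48)/34) = 2.
  m_3 = 34*2 - 48 = 20, d_3 = (2610 - 20^2)/34 = 2210/34 = 65, a_3 = floor((51 + 20)/65) = 1.
  m_4 = 65*1 - 20 = 45, d_4 = (2610 - 45^2)/65 = 585/65 = 9, a_4 = floor((51 + 45)/9) = 10.
  m_5 = 9*10 - 45 = 45, d_5 = (2610 - 45^2)/9 = 585/9 = 65, a_5 = floor((51 + 45)/65) = 1.
  m_6 = 65*1 - 45 = 20, d_6 = (2610 - 20^2)/65 = 2210/65 = 34, a_6 = floor((51 + 20)/34) = 2.
  m_7 = 34*2 - 20 = 48, d_7 = (2610 - 48^2)/34 = 306/34 = 9, a_7 = floor((51 + 48)/9) = 11.
  m_8 = 9*11 - 48 = 51, d_8 = (2610 - 51^2)/9 = 9/9 = 1, a_8 = floor((51 + 51)/1) = 102.
  m_9 = 1*102 - 51 = 51, d_9 = (2610 - 51^2)/1 = 9/1 = 9: (m_9, d_9) = (m_1, d_1) = (51, 9), so from here the quotients repeat a_1, ..., a_8; the period length is 8.
Hence the expansion of sqrt(2610) is a_0 = 51 followed by the repeating block 11, 2, 1, 10, 1, 2, 11, 102 (period 8).

[51; (11, 2, 1, 10, 1, 2, 11, 102)]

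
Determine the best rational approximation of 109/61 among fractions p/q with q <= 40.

59/33

Expand x = 109/61 as a continued fraction with the Euclidean algorithm:
  109 = 1*61 + 48, so a_0 = 1.
  61 = 1*48 + 13, so a_1 = 1.
  48 = 3*13 + 9, so a_2 = 3.
  13 = 1*9 + 4, so a_3 = 1.
  9 = 2*4 + 1, so a_4 = 2.
  4 = 4*1 + 0, so a_5 = 4.
so x = [1; 1, 3, 1, 2, 4].
Convergents (p_i = a_i*p_{i-1} + p_{i-2}, q_i = a_i*q_{i-1} + q_{i-2} with p_{-2}=0, p_{-1}=1, q_{-2}=1, q_{-1}=0), until the denominator exceeds 40:
  i=0: a_0=1, p_0 = 1*1 + 0 = 1, q_0 = 1*0 + 1 = 1.
  i=1: a_1=1, p_1 = 1*1 + 1 = 2, q_1 = 1*1 + 0 = 1.
  i=2: a_2=3, p_2 = 3*2 + 1 = 7, q_2 = 3*1 + 1 = 4.
  i=3: a_3=1, p_3 = 1*7 + 2 = 9, q_3 = 1*4 + 1 = 5.
  i=4: a_4=2, p_4 = 2*9 + 7 = 25, q_4 = 2*5 + 4 = 14.
  i=5: a_5=4, p_5 = 4*25 + 9 = 109, q_5 = 4*14 + 5 = 61.
q_5 = 61 > 40, so the last convergent with denominator <= 40 is p_4/q_4 = 25/14.
The closest fraction with denominator <= 40 is either p_4/q_4 or the intermediate fraction (k*p_4 + p_3)/(k*q_4 + q_3) with the largest k >= 1 whose denominator stays <= 40; these approach x as k grows, and every other convergent or intermediate fraction in range is farther away.
Largest k: floor((40 - q_3)/q_4) = floor((40 - 5)/14) = 2.
That gives (2*25 + 9)/(2*14 + 5) = 59/33.
Compare the errors: |x - 25/14| = |109*14 - 25*61|/(61*14) = 1/854, and |x - 59/33| = |109*33 - 59*61|/(61*33) = 2/2013.
Cross-multiplying, 2*854 = 1708 < 2013 = 1*2013, so 2/2013 is smaller: the intermediate fraction 59/33 is closer to x than 25/14.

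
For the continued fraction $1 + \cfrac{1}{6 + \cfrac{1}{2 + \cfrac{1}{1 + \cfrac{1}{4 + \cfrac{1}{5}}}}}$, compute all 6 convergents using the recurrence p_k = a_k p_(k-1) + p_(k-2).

Using the convergent recurrence p_i = a_i*p_{i-1} + p_{i-2}, q_i = a_i*q_{i-1} + q_{i-2} with p_{-2}=0, p_{-1}=1, q_{-2}=1, q_{-1}=0:
  i=0: a_0=1, p_0 = 1*1 + 0 = 1, q_0 = 1*0 + 1 = 1.
  i=1: a_1=6, p_1 = 6*1 + 1 = 7, q_1 = 6*1 + 0 = 6.
  i=2: a_2=2, p_2 = 2*7 + 1 = 15, q_2 = 2*6 + 1 = 13.
  i=3: a_3=1, p_3 = 1*15 + 7 = 22, q_3 = 1*13 + 6 = 19.
  i=4: a_4=4, p_4 = 4*22 + 15 = 103, q_4 = 4*19 + 13 = 89.
  i=5: a_5=5, p_5 = 5*103 + 22 = 537, q_5 = 5*89 + 19 = 464.

1/1, 7/6, 15/13, 22/19, 103/89, 537/464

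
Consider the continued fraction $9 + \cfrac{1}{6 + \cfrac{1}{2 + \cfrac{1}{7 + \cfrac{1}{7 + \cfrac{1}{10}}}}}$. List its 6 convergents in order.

9/1, 55/6, 119/13, 888/97, 6335/692, 64238/7017

Using the convergent recurrence p_i = a_i*p_{i-1} + p_{i-2}, q_i = a_i*q_{i-1} + q_{i-2} with p_{-2}=0, p_{-1}=1, q_{-2}=1, q_{-1}=0:
  i=0: a_0=9, p_0 = 9*1 + 0 = 9, q_0 = 9*0 + 1 = 1.
  i=1: a_1=6, p_1 = 6*9 + 1 = 55, q_1 = 6*1 + 0 = 6.
  i=2: a_2=2, p_2 = 2*55 + 9 = 119, q_2 = 2*6 + 1 = 13.
  i=3: a_3=7, p_3 = 7*119 + 55 = 888, q_3 = 7*13 + 6 = 97.
  i=4: a_4=7, p_4 = 7*888 + 119 = 6335, q_4 = 7*97 + 13 = 692.
  i=5: a_5=10, p_5 = 10*6335 + 888 = 64238, q_5 = 10*692 + 97 = 7017.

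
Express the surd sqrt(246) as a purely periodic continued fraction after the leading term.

Write x_i = (sqrt(246) + m_i)/d_i with (m_0, d_0) = (0, 1). a_0 = floor(sqrt(246)) = 15, since 15^2 = 225 <= 246 < 256 = 16^2.
Iterate m_{i+1} = d_i*a_i - m_i, d_{i+1} = (246 - m_{i+1}^2)/d_i, a_{i+1} = floor((a_0 + m_{i+1})/d_{i+1}):
  m_1 = 1*15 - 0 = 15, d_1 = (246 - 15^2)/1 = 21/1 = 21, a_1 = floor((15 + 15)/21) = 1.
  m_2 = 21*1 - 15 = 6, d_2 = (246 - 6^2)/21 = 210/21 = 10, a_2 = floor((15 + 6)/10) = 2.
  m_3 = 10*2 - 6 = 14, d_3 = (246 - 14^2)/10 = 50/10 = 5, a_3 = floor((15 + 14)/5) = 5.
  m_4 = 5*5 - 14 = 11, d_4 = (246 - 11^2)/5 = 125/5 = 25, a_4 = floor((15 + 11)/25) = 1.
  m_5 = 25*1 - 11 = 14, d_5 = (246 - 14^2)/25 = 50/25 = 2, a_5 = floor((15 + 14)/2) = 14.
  m_6 = 2*14 - 14 = 14, d_6 = (246 - 14^2)/2 = 50/2 = 25, a_6 = floor((15 + 14)/25) = 1.
  m_7 = 25*1 - 14 = 11, d_7 = (246 - 11^2)/25 = 125/25 = 5, a_7 = floor((15 + 11)/5) = 5.
  m_8 = 5*5 - 11 = 14, d_8 = (246 - 14^2)/5 = 50/5 = 10, a_8 = floor((15 + 14)/10) = 2.
  m_9 = 10*2 - 14 = 6, d_9 = (246 - 6^2)/10 = 210/10 = 21, a_9 = floor((15 + 6)/21) = 1.
  m_10 = 21*1 - 6 = 15, d_10 = (246 - 15^2)/21 = 21/21 = 1, a_10 = floor((15 + 15)/1) = 30.
  m_11 = 1*30 - 15 = 15, d_11 = (246 - 15^2)/1 = 21/1 = 21: (m_11, d_11) = (m_1, d_1) = (15, 21), so from here the quotients repeat a_1, ..., a_10; the period length is 10.
Hence the expansion of sqrt(246) is a_0 = 15 followed by the repeating block 1, 2, 5, 1, 14, 1, 5, 2, 1, 30 (period 10).

[15; (1, 2, 5, 1, 14, 1, 5, 2, 1, 30)]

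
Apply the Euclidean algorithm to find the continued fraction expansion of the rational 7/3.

Run the Euclidean algorithm on 7 and 3; the successive quotients are the partial quotients a_0, a_1, ... (each step inverts the fractional part left over by the previous one):
  7 = 2*3 + 1, so a_0 = 2.
  3 = 3*1 + 0, so a_1 = 3.
The remainder reaches 0 after 2 divisions, so the expansion has 2 partial quotients, read off in order.

[2; 3]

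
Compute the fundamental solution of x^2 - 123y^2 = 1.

(x, y) = (122, 11)

First expand sqrt(123) as a continued fraction. With x_i = (sqrt(123) + m_i)/d_i and (m_0, d_0) = (0, 1): a_0 = floor(sqrt(123)) = 11, since 11^2 = 121 <= 123 < 144 = 12^2.
Iterate m_{i+1} = d_i*a_i - m_i, d_{i+1} = (123 - m_{i+1}^2)/d_i, a_{i+1} = floor((a_0 + m_{i+1})/d_{i+1}):
  m_1 = 1*11 - 0 = 11, d_1 = (123 - 11^2)/1 = 2/1 = 2, a_1 = floor((11 + 11)/2) = 11.
  m_2 = 2*11 - 11 = 11, d_2 = (123 - 11^2)/2 = 2/2 = 1, a_2 = floor((11 + 11)/1) = 22.
  m_3 = 1*22 - 11 = 11, d_3 = (123 - 11^2)/1 = 2/1 = 2: (m_3, d_3) = (m_1, d_1) = (11, 2), so from here the quotients repeat a_1, a_2; the period length is 2.
So sqrt(123) = [11; (11, 22)] with period length k = 2.
k is even, so the fundamental solution of x^2 - 123y^2 = 1 is (p_{k-1}, q_{k-1}) = (p_1, q_1); compute convergents through index 1.
Convergents (p_i = a_i*p_{i-1} + p_{i-2}, q_i = a_i*q_{i-1} + q_{i-2} with p_{-2}=0, p_{-1}=1, q_{-2}=1, q_{-1}=0):
  i=0: a_0=11, p_0 = 11*1 + 0 = 11, q_0 = 11*0 + 1 = 1.
  i=1: a_1=11, p_1 = 11*11 + 1 = 122, q_1 = 11*1 + 0 = 11.
Check: 122^2 - 123*11^2 = 14884 - 14883 = 1, so (x, y) = (122, 11) solves the equation, and by the theorem it is the least positive solution.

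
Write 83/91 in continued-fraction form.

[0; 1, 10, 2, 1, 2]

Run the Euclidean algorithm on 83 and 91; the successive quotients are the partial quotients a_0, a_1, ... (each step inverts the fractional part left over by the previous one):
  83 = 0*91 + 83, so a_0 = 0.
  91 = 1*83 + 8, so a_1 = 1.
  83 = 10*8 + 3, so a_2 = 10.
  8 = 2*3 + 2, so a_3 = 2.
  3 = 1*2 + 1, so a_4 = 1.
  2 = 2*1 + 0, so a_5 = 2.
The remainder reaches 0 after 6 divisions, so the expansion has 6 partial quotients, read off in order.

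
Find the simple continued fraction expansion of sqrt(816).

[28; (1, 1, 3, 3, 3, 1, 1, 56)]

Write x_i = (sqrt(816) + m_i)/d_i with (m_0, d_0) = (0, 1). a_0 = floor(sqrt(816)) = 28, since 28^2 = 784 <= 816 < 841 = 29^2.
Iterate m_{i+1} = d_i*a_i - m_i, d_{i+1} = (816 - m_{i+1}^2)/d_i, a_{i+1} = floor((a_0 + m_{i+1})/d_{i+1}):
  m_1 = 1*28 - 0 = 28, d_1 = (816 - 28^2)/1 = 32/1 = 32, a_1 = floor((28 + 28)/32) = 1.
  m_2 = 32*1 - 28 = 4, d_2 = (816 - 4^2)/32 = 800/32 = 25, a_2 = floor((28 + 4)/25) = 1.
  m_3 = 25*1 - 4 = 21, d_3 = (816 - 21^2)/25 = 375/25 = 15, a_3 = floor((28 + 21)/15) = 3.
  m_4 = 15*3 - 21 = 24, d_4 = (816 - 24^2)/15 = 240/15 = 16, a_4 = floor((28 + 24)/16) = 3.
  m_5 = 16*3 - 24 = 24, d_5 = (816 - 24^2)/16 = 240/16 = 15, a_5 = floor((28 + 24)/15) = 3.
  m_6 = 15*3 - 24 = 21, d_6 = (816 - 21^2)/15 = 375/15 = 25, a_6 = floor((28 + 21)/25) = 1.
  m_7 = 25*1 - 21 = 4, d_7 = (816 - 4^2)/25 = 800/25 = 32, a_7 = floor((28 + 4)/32) = 1.
  m_8 = 32*1 - 4 = 28, d_8 = (816 - 28^2)/32 = 32/32 = 1, a_8 = floor((28 + 28)/1) = 56.
  m_9 = 1*56 - 28 = 28, d_9 = (816 - 28^2)/1 = 32/1 = 32: (m_9, d_9) = (m_1, d_1) = (28, 32), so from here the quotients repeat a_1, ..., a_8; the period length is 8.
Hence the expansion of sqrt(816) is a_0 = 28 followed by the repeating block 1, 1, 3, 3, 3, 1, 1, 56 (period 8).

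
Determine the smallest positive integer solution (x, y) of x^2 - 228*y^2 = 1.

First expand sqrt(228) as a continued fraction. With x_i = (sqrt(228) + m_i)/d_i and (m_0, d_0) = (0, 1): a_0 = floor(sqrt(228)) = 15, since 15^2 = 225 <= 228 < 256 = 16^2.
Iterate m_{i+1} = d_i*a_i - m_i, d_{i+1} = (228 - m_{i+1}^2)/d_i, a_{i+1} = floor((a_0 + m_{i+1})/d_{i+1}):
  m_1 = 1*15 - 0 = 15, d_1 = (228 - 15^2)/1 = 3/1 = 3, a_1 = floor((15 + 15)/3) = 10.
  m_2 = 3*10 - 15 = 15, d_2 = (228 - 15^2)/3 = 3/3 = 1, a_2 = floor((15 + 15)/1) = 30.
  m_3 = 1*30 - 15 = 15, d_3 = (228 - 15^2)/1 = 3/1 = 3: (m_3, d_3) = (m_1, d_1) = (15, 3), so from here the quotients repeat a_1, a_2; the period length is 2.
So sqrt(228) = [15; (10, 30)] with period length k = 2.
k is even, so the fundamental solution of x^2 - 228y^2 = 1 is (p_{k-1}, q_{k-1}) = (p_1, q_1); compute convergents through index 1.
Convergents (p_i = a_i*p_{i-1} + p_{i-2}, q_i = a_i*q_{i-1} + q_{i-2} with p_{-2}=0, p_{-1}=1, q_{-2}=1, q_{-1}=0):
  i=0: a_0=15, p_0 = 15*1 + 0 = 15, q_0 = 15*0 + 1 = 1.
  i=1: a_1=10, p_1 = 10*15 + 1 = 151, q_1 = 10*1 + 0 = 10.
Check: 151^2 - 228*10^2 = 22801 - 22800 = 1, so (x, y) = (151, 10) solves the equation, and by the theorem it is the least positive solution.

(x, y) = (151, 10)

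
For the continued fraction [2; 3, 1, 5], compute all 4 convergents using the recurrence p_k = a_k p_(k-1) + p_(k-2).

Using the convergent recurrence p_i = a_i*p_{i-1} + p_{i-2}, q_i = a_i*q_{i-1} + q_{i-2} with p_{-2}=0, p_{-1}=1, q_{-2}=1, q_{-1}=0:
  i=0: a_0=2, p_0 = 2*1 + 0 = 2, q_0 = 2*0 + 1 = 1.
  i=1: a_1=3, p_1 = 3*2 + 1 = 7, q_1 = 3*1 + 0 = 3.
  i=2: a_2=1, p_2 = 1*7 + 2 = 9, q_2 = 1*3 + 1 = 4.
  i=3: a_3=5, p_3 = 5*9 + 7 = 52, q_3 = 5*4 + 3 = 23.

2/1, 7/3, 9/4, 52/23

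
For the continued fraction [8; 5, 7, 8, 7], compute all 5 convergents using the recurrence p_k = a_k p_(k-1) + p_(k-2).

8/1, 41/5, 295/36, 2401/293, 17102/2087

Using the convergent recurrence p_i = a_i*p_{i-1} + p_{i-2}, q_i = a_i*q_{i-1} + q_{i-2} with p_{-2}=0, p_{-1}=1, q_{-2}=1, q_{-1}=0:
  i=0: a_0=8, p_0 = 8*1 + 0 = 8, q_0 = 8*0 + 1 = 1.
  i=1: a_1=5, p_1 = 5*8 + 1 = 41, q_1 = 5*1 + 0 = 5.
  i=2: a_2=7, p_2 = 7*41 + 8 = 295, q_2 = 7*5 + 1 = 36.
  i=3: a_3=8, p_3 = 8*295 + 41 = 2401, q_3 = 8*36 + 5 = 293.
  i=4: a_4=7, p_4 = 7*2401 + 295 = 17102, q_4 = 7*293 + 36 = 2087.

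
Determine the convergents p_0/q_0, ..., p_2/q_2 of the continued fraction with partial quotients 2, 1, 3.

2/1, 3/1, 11/4

Using the convergent recurrence p_i = a_i*p_{i-1} + p_{i-2}, q_i = a_i*q_{i-1} + q_{i-2} with p_{-2}=0, p_{-1}=1, q_{-2}=1, q_{-1}=0:
  i=0: a_0=2, p_0 = 2*1 + 0 = 2, q_0 = 2*0 + 1 = 1.
  i=1: a_1=1, p_1 = 1*2 + 1 = 3, q_1 = 1*1 + 0 = 1.
  i=2: a_2=3, p_2 = 3*3 + 2 = 11, q_2 = 3*1 + 1 = 4.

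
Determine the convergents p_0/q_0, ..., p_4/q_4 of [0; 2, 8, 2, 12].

Using the convergent recurrence p_i = a_i*p_{i-1} + p_{i-2}, q_i = a_i*q_{i-1} + q_{i-2} with p_{-2}=0, p_{-1}=1, q_{-2}=1, q_{-1}=0:
  i=0: a_0=0, p_0 = 0*1 + 0 = 0, q_0 = 0*0 + 1 = 1.
  i=1: a_1=2, p_1 = 2*0 + 1 = 1, q_1 = 2*1 + 0 = 2.
  i=2: a_2=8, p_2 = 8*1 + 0 = 8, q_2 = 8*2 + 1 = 17.
  i=3: a_3=2, p_3 = 2*8 + 1 = 17, q_3 = 2*17 + 2 = 36.
  i=4: a_4=12, p_4 = 12*17 + 8 = 212, q_4 = 12*36 + 17 = 449.

0/1, 1/2, 8/17, 17/36, 212/449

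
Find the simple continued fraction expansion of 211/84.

Run the Euclidean algorithm on 211 and 84; the successive quotients are the partial quotients a_0, a_1, ... (each step inverts the fractional part left over by the previous one):
  211 = 2*84 + 43, so a_0 = 2.
  84 = 1*43 + 41, so a_1 = 1.
  43 = 1*41 + 2, so a_2 = 1.
  41 = 20*2 + 1, so a_3 = 20.
  2 = 2*1 + 0, so a_4 = 2.
The remainder reaches 0 after 5 divisions, so the expansion has 5 partial quotients, read off in order.

[2; 1, 1, 20, 2]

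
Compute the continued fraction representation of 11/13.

[0; 1, 5, 2]

Run the Euclidean algorithm on 11 and 13; the successive quotients are the partial quotients a_0, a_1, ... (each step inverts the fractional part left over by the previous one):
  11 = 0*13 + 11, so a_0 = 0.
  13 = 1*11 + 2, so a_1 = 1.
  11 = 5*2 + 1, so a_2 = 5.
  2 = 2*1 + 0, so a_3 = 2.
The remainder reaches 0 after 4 divisions, so the expansion has 4 partial quotients, read off in order.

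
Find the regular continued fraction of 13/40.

Run the Euclidean algorithm on 13 and 40; the successive quotients are the partial quotients a_0, a_1, ... (each step inverts the fractional part left over by the previous one):
  13 = 0*40 + 13, so a_0 = 0.
  40 = 3*13 + 1, so a_1 = 3.
  13 = 13*1 + 0, so a_2 = 13.
The remainder reaches 0 after 3 divisions, so the expansion has 3 partial quotients, read off in order.

[0; 3, 13]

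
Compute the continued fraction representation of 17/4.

[4; 4]

Run the Euclidean algorithm on 17 and 4; the successive quotients are the partial quotients a_0, a_1, ... (each step inverts the fractional part left over by the previous one):
  17 = 4*4 + 1, so a_0 = 4.
  4 = 4*1 + 0, so a_1 = 4.
The remainder reaches 0 after 2 divisions, so the expansion has 2 partial quotients, read off in order.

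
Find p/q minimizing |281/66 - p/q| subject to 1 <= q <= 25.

98/23

Expand x = 281/66 as a continued fraction with the Euclidean algorithm:
  281 = 4*66 + 17, so a_0 = 4.
  66 = 3*17 + 15, so a_1 = 3.
  17 = 1*15 + 2, so a_2 = 1.
  15 = 7*2 + 1, so a_3 = 7.
  2 = 2*1 + 0, so a_4 = 2.
so x = [4; 3, 1, 7, 2].
Convergents (p_i = a_i*p_{i-1} + p_{i-2}, q_i = a_i*q_{i-1} + q_{i-2} with p_{-2}=0, p_{-1}=1, q_{-2}=1, q_{-1}=0), until the denominator exceeds 25:
  i=0: a_0=4, p_0 = 4*1 + 0 = 4, q_0 = 4*0 + 1 = 1.
  i=1: a_1=3, p_1 = 3*4 + 1 = 13, q_1 = 3*1 + 0 = 3.
  i=2: a_2=1, p_2 = 1*13 + 4 = 17, q_2 = 1*3 + 1 = 4.
  i=3: a_3=7, p_3 = 7*17 + 13 = 132, q_3 = 7*4 + 3 = 31.
q_3 = 31 > 25, so the last convergent with denominator <= 25 is p_2/q_2 = 17/4.
The closest fraction with denominator <= 25 is either p_2/q_2 or the intermediate fraction (k*p_2 + p_1)/(k*q_2 + q_1) with the largest k >= 1 whose denominator stays <= 25; these approach x as k grows, and every other convergent or intermediate fraction in range is farther away.
Largest k: floor((25 - q_1)/q_2) = floor((25 - 3)/4) = 5.
That gives (5*17 + 13)/(5*4 + 3) = 98/23.
Compare the errors: |x - 17/4| = |281*4 - 17*66|/(66*4) = 2/264, and |x - 98/23| = |281*23 - 98*66|/(66*23) = 5/1518.
Cross-multiplying, 5*264 = 1320 < 3036 = 2*1518, so 5/1518 is smaller: the intermediate fraction 98/23 is closer to x than 17/4.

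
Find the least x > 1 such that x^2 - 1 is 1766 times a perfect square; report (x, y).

First expand sqrt(1766) as a continued fraction. With x_i = (sqrt(1766) + m_i)/d_i and (m_0, d_0) = (0, 1): a_0 = floor(sqrt(1766)) = 42, since 42^2 = 1764 <= 1766 < 1849 = 43^2.
Iterate m_{i+1} = d_i*a_i - m_i, d_{i+1} = (1766 - m_{i+1}^2)/d_i, a_{i+1} = floor((a_0 + m_{i+1})/d_{i+1}):
  m_1 = 1*42 - 0 = 42, d_1 = (1766 - 42^2)/1 = 2/1 = 2, a_1 = floor((42 + 42)/2) = 42.
  m_2 = 2*42 - 42 = 42, d_2 = (1766 - 42^2)/2 = 2/2 = 1, a_2 = floor((42 + 42)/1) = 84.
  m_3 = 1*84 - 42 = 42, d_3 = (1766 - 42^2)/1 = 2/1 = 2: (m_3, d_3) = (m_1, d_1) = (42, 2), so from here the quotients repeat a_1, a_2; the period length is 2.
So sqrt(1766) = [42; (42, 84)] with period length k = 2.
k is even, so the fundamental solution of x^2 - 1766y^2 = 1 is (p_{k-1}, q_{k-1}) = (p_1, q_1); compute convergents through index 1.
Convergents (p_i = a_i*p_{i-1} + p_{i-2}, q_i = a_i*q_{i-1} + q_{i-2} with p_{-2}=0, p_{-1}=1, q_{-2}=1, q_{-1}=0):
  i=0: a_0=42, p_0 = 42*1 + 0 = 42, q_0 = 42*0 + 1 = 1.
  i=1: a_1=42, p_1 = 42*42 + 1 = 1765, q_1 = 42*1 + 0 = 42.
Check: 1765^2 - 1766*42^2 = 3115225 - 3115224 = 1, so (x, y) = (1765, 42) solves the equation, and by the theorem it is the least positive solution.

(x, y) = (1765, 42)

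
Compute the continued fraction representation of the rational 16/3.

[5; 3]

Run the Euclidean algorithm on 16 and 3; the successive quotients are the partial quotients a_0, a_1, ... (each step inverts the fractional part left over by the previous one):
  16 = 5*3 + 1, so a_0 = 5.
  3 = 3*1 + 0, so a_1 = 3.
The remainder reaches 0 after 2 divisions, so the expansion has 2 partial quotients, read off in order.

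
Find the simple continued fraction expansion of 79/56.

[1; 2, 2, 3, 3]

Run the Euclidean algorithm on 79 and 56; the successive quotients are the partial quotients a_0, a_1, ... (each step inverts the fractional part left over by the previous one):
  79 = 1*56 + 23, so a_0 = 1.
  56 = 2*23 + 10, so a_1 = 2.
  23 = 2*10 + 3, so a_2 = 2.
  10 = 3*3 + 1, so a_3 = 3.
  3 = 3*1 + 0, so a_4 = 3.
The remainder reaches 0 after 5 divisions, so the expansion has 5 partial quotients, read off in order.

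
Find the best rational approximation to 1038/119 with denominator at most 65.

567/65

Expand x = 1038/119 as a continued fraction with the Euclidean algorithm:
  1038 = 8*119 + 86, so a_0 = 8.
  119 = 1*86 + 33, so a_1 = 1.
  86 = 2*33 + 20, so a_2 = 2.
  33 = 1*20 + 13, so a_3 = 1.
  20 = 1*13 + 7, so a_4 = 1.
  13 = 1*7 + 6, so a_5 = 1.
  7 = 1*6 + 1, so a_6 = 1.
  6 = 6*1 + 0, so a_7 = 6.
so x = [8; 1, 2, 1, 1, 1, 1, 6].
Convergents (p_i = a_i*p_{i-1} + p_{i-2}, q_i = a_i*q_{i-1} + q_{i-2} with p_{-2}=0, p_{-1}=1, q_{-2}=1, q_{-1}=0), until the denominator exceeds 65:
  i=0: a_0=8, p_0 = 8*1 + 0 = 8, q_0 = 8*0 + 1 = 1.
  i=1: a_1=1, p_1 = 1*8 + 1 = 9, q_1 = 1*1 + 0 = 1.
  i=2: a_2=2, p_2 = 2*9 + 8 = 26, q_2 = 2*1 + 1 = 3.
  i=3: a_3=1, p_3 = 1*26 + 9 = 35, q_3 = 1*3 + 1 = 4.
  i=4: a_4=1, p_4 = 1*35 + 26 = 61, q_4 = 1*4 + 3 = 7.
  i=5: a_5=1, p_5 = 1*61 + 35 = 96, q_5 = 1*7 + 4 = 11.
  i=6: a_6=1, p_6 = 1*96 + 61 = 157, q_6 = 1*11 + 7 = 18.
  i=7: a_7=6, p_7 = 6*157 + 96 = 1038, q_7 = 6*18 + 11 = 119.
q_7 = 119 > 65, so the last convergent with denominator <= 65 is p_6/q_6 = 157/18.
The closest fraction with denominator <= 65 is either p_6/q_6 or the intermediate fraction (k*p_6 + p_5)/(k*q_6 + q_5) with the largest k >= 1 whose denominator stays <= 65; these approach x as k grows, and every other convergent or intermediate fraction in range is farther away.
Largest k: floor((65 - q_5)/q_6) = floor((65 - 11)/18) = 3.
That gives (3*157 + 96)/(3*18 + 11) = 567/65.
Compare the errors: |x - 157/18| = |1038*18 - 157*119|/(119*18) = 1/2142, and |x - 567/65| = |1038*65 - 567*119|/(119*65) = 3/7735.
Cross-multiplying, 3*2142 = 6426 < 7735 = 1*7735, so 3/7735 is smaller: the intermediate fraction 567/65 is closer to x than 157/18.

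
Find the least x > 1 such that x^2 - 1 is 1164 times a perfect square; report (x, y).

(x, y) = (168199, 4930)

First expand sqrt(1164) as a continued fraction. With x_i = (sqrt(1164) + m_i)/d_i and (m_0, d_0) = (0, 1): a_0 = floor(sqrt(1164)) = 34, since 34^2 = 1156 <= 1164 < 1225 = 35^2.
Iterate m_{i+1} = d_i*a_i - m_i, d_{i+1} = (1164 - m_{i+1}^2)/d_i, a_{i+1} = floor((a_0 + m_{i+1})/d_{i+1}):
  m_1 = 1*34 - 0 = 34, d_1 = (1164 - 34^2)/1 = 8/1 = 8, a_1 = floor((34 + 34)/8) = 8.
  m_2 = 8*8 - 34 = 30, d_2 = (1164 - 30^2)/8 = 264/8 = 33, a_2 = floor((34 + 30)/33) = 1.
  m_3 = 33*1 - 30 = 3, d_3 = (1164 - 3^2)/33 = 1155/33 = 35, a_3 = floor((34 + 3)/35) = 1.
  m_4 = 35*1 - 3 = 32, d_4 = (1164 - 32^2)/35 = 140/35 = 4, a_4 = floor((34 + 32)/4) = 16.
  m_5 = 4*16 - 32 = 32, d_5 = (1164 - 32^2)/4 = 140/4 = 35, a_5 = floor((34 + 32)/35) = 1.
  m_6 = 35*1 - 32 = 3, d_6 = (1164 - 3^2)/35 = 1155/35 = 33, a_6 = floor((34 + 3)/33) = 1.
  m_7 = 33*1 - 3 = 30, d_7 = (1164 - 30^2)/33 = 264/33 = 8, a_7 = floor((34 + 30)/8) = 8.
  m_8 = 8*8 - 30 = 34, d_8 = (1164 - 34^2)/8 = 8/8 = 1, a_8 = floor((34 + 34)/1) = 68.
  m_9 = 1*68 - 34 = 34, d_9 = (1164 - 34^2)/1 = 8/1 = 8: (m_9, d_9) = (m_1, d_1) = (34, 8), so from here the quotients repeat a_1, ..., a_8; the period length is 8.
So sqrt(1164) = [34; (8, 1, 1, 16, 1, 1, 8, 68)] with period length k = 8.
k is even, so the fundamental solution of x^2 - 1164y^2 = 1 is (p_{k-1}, q_{k-1}) = (p_7, q_7); compute convergents through index 7.
Convergents (p_i = a_i*p_{i-1} + p_{i-2}, q_i = a_i*q_{i-1} + q_{i-2} with p_{-2}=0, p_{-1}=1, q_{-2}=1, q_{-1}=0):
  i=0: a_0=34, p_0 = 34*1 + 0 = 34, q_0 = 34*0 + 1 = 1.
  i=1: a_1=8, p_1 = 8*34 + 1 = 273, q_1 = 8*1 + 0 = 8.
  i=2: a_2=1, p_2 = 1*273 + 34 = 307, q_2 = 1*8 + 1 = 9.
  i=3: a_3=1, p_3 = 1*307 + 273 = 580, q_3 = 1*9 + 8 = 17.
  i=4: a_4=16, p_4 = 16*580 + 307 = 9587, q_4 = 16*17 + 9 = 281.
  i=5: a_5=1, p_5 = 1*9587 + 580 = 10167, q_5 = 1*281 + 17 = 298.
  i=6: a_6=1, p_6 = 1*10167 + 9587 = 19754, q_6 = 1*298 + 281 = 579.
  i=7: a_7=8, p_7 = 8*19754 + 10167 = 168199, q_7 = 8*579 + 298 = 4930.
Check: 168199^2 - 1164*4930^2 = 28290903601 - 28290903600 = 1, so (x, y) = (168199, 4930) solves the equation, and by the theorem it is the least positive solution.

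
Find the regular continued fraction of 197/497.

[0; 2, 1, 1, 10, 2, 4]

Run the Euclidean algorithm on 197 and 497; the successive quotients are the partial quotients a_0, a_1, ... (each step inverts the fractional part left over by the previous one):
  197 = 0*497 + 197, so a_0 = 0.
  497 = 2*197 + 103, so a_1 = 2.
  197 = 1*103 + 94, so a_2 = 1.
  103 = 1*94 + 9, so a_3 = 1.
  94 = 10*9 + 4, so a_4 = 10.
  9 = 2*4 + 1, so a_5 = 2.
  4 = 4*1 + 0, so a_6 = 4.
The remainder reaches 0 after 7 divisions, so the expansion has 7 partial quotients, read off in order.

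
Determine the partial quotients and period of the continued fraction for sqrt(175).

Write x_i = (sqrt(175) + m_i)/d_i with (m_0, d_0) = (0, 1). a_0 = floor(sqrt(175)) = 13, since 13^2 = 169 <= 175 < 196 = 14^2.
Iterate m_{i+1} = d_i*a_i - m_i, d_{i+1} = (175 - m_{i+1}^2)/d_i, a_{i+1} = floor((a_0 + m_{i+1})/d_{i+1}):
  m_1 = 1*13 - 0 = 13, d_1 = (175 - 13^2)/1 = 6/1 = 6, a_1 = floor((13 + 13)/6) = 4.
  m_2 = 6*4 - 13 = 11, d_2 = (175 - 11^2)/6 = 54/6 = 9, a_2 = floor((13 + 11)/9) = 2.
  m_3 = 9*2 - 11 = 7, d_3 = (175 - 7^2)/9 = 126/9 = 14, a_3 = floor((13 + 7)/14) = 1.
  m_4 = 14*1 - 7 = 7, d_4 = (175 - 7^2)/14 = 126/14 = 9, a_4 = floor((13 + 7)/9) = 2.
  m_5 = 9*2 - 7 = 11, d_5 = (175 - 11^2)/9 = 54/9 = 6, a_5 = floor((13 + 11)/6) = 4.
  m_6 = 6*4 - 11 = 13, d_6 = (175 - 13^2)/6 = 6/6 = 1, a_6 = floor((13 + 13)/1) = 26.
  m_7 = 1*26 - 13 = 13, d_7 = (175 - 13^2)/1 = 6/1 = 6: (m_7, d_7) = (m_1, d_1) = (13, 6), so from here the quotients repeat a_1, ..., a_6; the period length is 6.
Hence the expansion of sqrt(175) is a_0 = 13 followed by the repeating block 4, 2, 1, 2, 4, 26 (period 6).

[13; (4, 2, 1, 2, 4, 26)]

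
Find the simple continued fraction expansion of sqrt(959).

Write x_i = (sqrt(959) + m_i)/d_i with (m_0, d_0) = (0, 1). a_0 = floor(sqrt(959)) = 30, since 30^2 = 900 <= 959 < 961 = 31^2.
Iterate m_{i+1} = d_i*a_i - m_i, d_{i+1} = (959 - m_{i+1}^2)/d_i, a_{i+1} = floor((a_0 + m_{i+1})/d_{i+1}):
  m_1 = 1*30 - 0 = 30, d_1 = (959 - 30^2)/1 = 59/1 = 59, a_1 = floor((30 + 30)/59) = 1.
  m_2 = 59*1 - 30 = 29, d_2 = (959 - 29^2)/59 = 118/59 = 2, a_2 = floor((30 + 29)/2) = 29.
  m_3 = 2*29 - 29 = 29, d_3 = (959 - 29^2)/2 = 118/2 = 59, a_3 = floor((30 + 29)/59) = 1.
  m_4 = 59*1 - 29 = 30, d_4 = (959 - 30^2)/59 = 59/59 = 1, a_4 = floor((30 + 30)/1) = 60.
  m_5 = 1*60 - 30 = 30, d_5 = (959 - 30^2)/1 = 59/1 = 59: (m_5, d_5) = (m_1, d_1) = (30, 59), so from here the quotients repeat a_1, ..., a_4; the period length is 4.
Hence the expansion of sqrt(959) is a_0 = 30 followed by the repeating block 1, 29, 1, 60 (period 4).

[30; (1, 29, 1, 60)]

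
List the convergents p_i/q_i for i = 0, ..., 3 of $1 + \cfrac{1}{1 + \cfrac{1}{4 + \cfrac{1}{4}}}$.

Using the convergent recurrence p_i = a_i*p_{i-1} + p_{i-2}, q_i = a_i*q_{i-1} + q_{i-2} with p_{-2}=0, p_{-1}=1, q_{-2}=1, q_{-1}=0:
  i=0: a_0=1, p_0 = 1*1 + 0 = 1, q_0 = 1*0 + 1 = 1.
  i=1: a_1=1, p_1 = 1*1 + 1 = 2, q_1 = 1*1 + 0 = 1.
  i=2: a_2=4, p_2 = 4*2 + 1 = 9, q_2 = 4*1 + 1 = 5.
  i=3: a_3=4, p_3 = 4*9 + 2 = 38, q_3 = 4*5 + 1 = 21.

1/1, 2/1, 9/5, 38/21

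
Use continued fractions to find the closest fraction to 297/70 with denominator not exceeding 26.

106/25

Expand x = 297/70 as a continued fraction with the Euclidean algorithm:
  297 = 4*70 + 17, so a_0 = 4.
  70 = 4*17 + 2, so a_1 = 4.
  17 = 8*2 + 1, so a_2 = 8.
  2 = 2*1 + 0, so a_3 = 2.
so x = [4; 4, 8, 2].
Convergents (p_i = a_i*p_{i-1} + p_{i-2}, q_i = a_i*q_{i-1} + q_{i-2} with p_{-2}=0, p_{-1}=1, q_{-2}=1, q_{-1}=0), until the denominator exceeds 26:
  i=0: a_0=4, p_0 = 4*1 + 0 = 4, q_0 = 4*0 + 1 = 1.
  i=1: a_1=4, p_1 = 4*4 + 1 = 17, q_1 = 4*1 + 0 = 4.
  i=2: a_2=8, p_2 = 8*17 + 4 = 140, q_2 = 8*4 + 1 = 33.
q_2 = 33 > 26, so the last convergent with denominator <= 26 is p_1/q_1 = 17/4.
The closest fraction with denominator <= 26 is either p_1/q_1 or the intermediate fraction (k*p_1 + p_0)/(k*q_1 + q_0) with the largest k >= 1 whose denominator stays <= 26; these approach x as k grows, and every other convergent or intermediate fraction in range is farther away.
Largest k: floor((26 - q_0)/q_1) = floor((26 - 1)/4) = 6.
That gives (6*17 + 4)/(6*4 + 1) = 106/25.
Compare the errors: |x - 17/4| = |297*4 - 17*70|/(70*4) = 2/280, and |x - 106/25| = |297*25 - 106*70|/(70*25) = 5/1750.
Cross-multiplying, 5*280 = 1400 < 3500 = 2*1750, so 5/1750 is smaller: the intermediate fraction 106/25 is closer to x than 17/4.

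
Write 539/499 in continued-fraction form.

Run the Euclidean algorithm on 539 and 499; the successive quotients are the partial quotients a_0, a_1, ... (each step inverts the fractional part left over by the previous one):
  539 = 1*499 + 40, so a_0 = 1.
  499 = 12*40 + 19, so a_1 = 12.
  40 = 2*19 + 2, so a_2 = 2.
  19 = 9*2 + 1, so a_3 = 9.
  2 = 2*1 + 0, so a_4 = 2.
The remainder reaches 0 after 5 divisions, so the expansion has 5 partial quotients, read off in order.

[1; 12, 2, 9, 2]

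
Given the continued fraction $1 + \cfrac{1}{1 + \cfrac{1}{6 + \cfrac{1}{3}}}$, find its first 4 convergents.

1/1, 2/1, 13/7, 41/22

Using the convergent recurrence p_i = a_i*p_{i-1} + p_{i-2}, q_i = a_i*q_{i-1} + q_{i-2} with p_{-2}=0, p_{-1}=1, q_{-2}=1, q_{-1}=0:
  i=0: a_0=1, p_0 = 1*1 + 0 = 1, q_0 = 1*0 + 1 = 1.
  i=1: a_1=1, p_1 = 1*1 + 1 = 2, q_1 = 1*1 + 0 = 1.
  i=2: a_2=6, p_2 = 6*2 + 1 = 13, q_2 = 6*1 + 1 = 7.
  i=3: a_3=3, p_3 = 3*13 + 2 = 41, q_3 = 3*7 + 1 = 22.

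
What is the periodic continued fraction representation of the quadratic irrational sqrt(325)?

[18; (36)]

Write x_i = (sqrt(325) + m_i)/d_i with (m_0, d_0) = (0, 1). a_0 = floor(sqrt(325)) = 18, since 18^2 = 324 <= 325 < 361 = 19^2.
Iterate m_{i+1} = d_i*a_i - m_i, d_{i+1} = (325 - m_{i+1}^2)/d_i, a_{i+1} = floor((a_0 + m_{i+1})/d_{i+1}):
  m_1 = 1*18 - 0 = 18, d_1 = (325 - 18^2)/1 = 1/1 = 1, a_1 = floor((18 + 18)/1) = 36.
  m_2 = 1*36 - 18 = 18, d_2 = (325 - 18^2)/1 = 1/1 = 1: (m_2, d_2) = (m_1, d_1) = (18, 1), so from here the quotient a_1 repeats; the period length is 1.
Hence the expansion of sqrt(325) is a_0 = 18 followed by the repeating block 36 (period 1).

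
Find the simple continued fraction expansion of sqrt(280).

[16; (1, 2, 1, 2, 1, 32)]

Write x_i = (sqrt(280) + m_i)/d_i with (m_0, d_0) = (0, 1). a_0 = floor(sqrt(280)) = 16, since 16^2 = 256 <= 280 < 289 = 17^2.
Iterate m_{i+1} = d_i*a_i - m_i, d_{i+1} = (280 - m_{i+1}^2)/d_i, a_{i+1} = floor((a_0 + m_{i+1})/d_{i+1}):
  m_1 = 1*16 - 0 = 16, d_1 = (280 - 16^2)/1 = 24/1 = 24, a_1 = floor((16 + 16)/24) = 1.
  m_2 = 24*1 - 16 = 8, d_2 = (280 - 8^2)/24 = 216/24 = 9, a_2 = floor((16 + 8)/9) = 2.
  m_3 = 9*2 - 8 = 10, d_3 = (280 - 10^2)/9 = 180/9 = 20, a_3 = floor((16 + 10)/20) = 1.
  m_4 = 20*1 - 10 = 10, d_4 = (280 - 10^2)/20 = 180/20 = 9, a_4 = floor((16 + 10)/9) = 2.
  m_5 = 9*2 - 10 = 8, d_5 = (280 - 8^2)/9 = 216/9 = 24, a_5 = floor((16 + 8)/24) = 1.
  m_6 = 24*1 - 8 = 16, d_6 = (280 - 16^2)/24 = 24/24 = 1, a_6 = floor((16 + 16)/1) = 32.
  m_7 = 1*32 - 16 = 16, d_7 = (280 - 16^2)/1 = 24/1 = 24: (m_7, d_7) = (m_1, d_1) = (16, 24), so from here the quotients repeat a_1, ..., a_6; the period length is 6.
Hence the expansion of sqrt(280) is a_0 = 16 followed by the repeating block 1, 2, 1, 2, 1, 32 (period 6).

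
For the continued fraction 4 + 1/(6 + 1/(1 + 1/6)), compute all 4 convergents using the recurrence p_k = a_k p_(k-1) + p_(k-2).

4/1, 25/6, 29/7, 199/48

Using the convergent recurrence p_i = a_i*p_{i-1} + p_{i-2}, q_i = a_i*q_{i-1} + q_{i-2} with p_{-2}=0, p_{-1}=1, q_{-2}=1, q_{-1}=0:
  i=0: a_0=4, p_0 = 4*1 + 0 = 4, q_0 = 4*0 + 1 = 1.
  i=1: a_1=6, p_1 = 6*4 + 1 = 25, q_1 = 6*1 + 0 = 6.
  i=2: a_2=1, p_2 = 1*25 + 4 = 29, q_2 = 1*6 + 1 = 7.
  i=3: a_3=6, p_3 = 6*29 + 25 = 199, q_3 = 6*7 + 6 = 48.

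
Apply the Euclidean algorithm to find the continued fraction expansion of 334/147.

[2; 3, 1, 2, 13]

Run the Euclidean algorithm on 334 and 147; the successive quotients are the partial quotients a_0, a_1, ... (each step inverts the fractional part left over by the previous one):
  334 = 2*147 + 40, so a_0 = 2.
  147 = 3*40 + 27, so a_1 = 3.
  40 = 1*27 + 13, so a_2 = 1.
  27 = 2*13 + 1, so a_3 = 2.
  13 = 13*1 + 0, so a_4 = 13.
The remainder reaches 0 after 5 divisions, so the expansion has 5 partial quotients, read off in order.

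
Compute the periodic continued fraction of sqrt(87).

[9; (3, 18)]

Write x_i = (sqrt(87) + m_i)/d_i with (m_0, d_0) = (0, 1). a_0 = floor(sqrt(87)) = 9, since 9^2 = 81 <= 87 < 100 = 10^2.
Iterate m_{i+1} = d_i*a_i - m_i, d_{i+1} = (87 - m_{i+1}^2)/d_i, a_{i+1} = floor((a_0 + m_{i+1})/d_{i+1}):
  m_1 = 1*9 - 0 = 9, d_1 = (87 - 9^2)/1 = 6/1 = 6, a_1 = floor((9 + 9)/6) = 3.
  m_2 = 6*3 - 9 = 9, d_2 = (87 - 9^2)/6 = 6/6 = 1, a_2 = floor((9 + 9)/1) = 18.
  m_3 = 1*18 - 9 = 9, d_3 = (87 - 9^2)/1 = 6/1 = 6: (m_3, d_3) = (m_1, d_1) = (9, 6), so from here the quotients repeat a_1, a_2; the period length is 2.
Hence the expansion of sqrt(87) is a_0 = 9 followed by the repeating block 3, 18 (period 2).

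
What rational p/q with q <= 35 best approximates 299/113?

82/31

Expand x = 299/113 as a continued fraction with the Euclidean algorithm:
  299 = 2*113 + 73, so a_0 = 2.
  113 = 1*73 + 40, so a_1 = 1.
  73 = 1*40 + 33, so a_2 = 1.
  40 = 1*33 + 7, so a_3 = 1.
  33 = 4*7 + 5, so a_4 = 4.
  7 = 1*5 + 2, so a_5 = 1.
  5 = 2*2 + 1, so a_6 = 2.
  2 = 2*1 + 0, so a_7 = 2.
so x = [2; 1, 1, 1, 4, 1, 2, 2].
Convergents (p_i = a_i*p_{i-1} + p_{i-2}, q_i = a_i*q_{i-1} + q_{i-2} with p_{-2}=0, p_{-1}=1, q_{-2}=1, q_{-1}=0), until the denominator exceeds 35:
  i=0: a_0=2, p_0 = 2*1 + 0 = 2, q_0 = 2*0 + 1 = 1.
  i=1: a_1=1, p_1 = 1*2 + 1 = 3, q_1 = 1*1 + 0 = 1.
  i=2: a_2=1, p_2 = 1*3 + 2 = 5, q_2 = 1*1 + 1 = 2.
  i=3: a_3=1, p_3 = 1*5 + 3 = 8, q_3 = 1*2 + 1 = 3.
  i=4: a_4=4, p_4 = 4*8 + 5 = 37, q_4 = 4*3 + 2 = 14.
  i=5: a_5=1, p_5 = 1*37 + 8 = 45, q_5 = 1*14 + 3 = 17.
  i=6: a_6=2, p_6 = 2*45 + 37 = 127, q_6 = 2*17 + 14 = 48.
q_6 = 48 > 35, so the last convergent with denominator <= 35 is p_5/q_5 = 45/17.
The closest fraction with denominator <= 35 is either p_5/q_5 or the intermediate fraction (k*p_5 + p_4)/(k*q_5 + q_4) with the largest k >= 1 whose denominator stays <= 35; these approach x as k grows, and every other convergent or intermediate fraction in range is farther away.
Largest k: floor((35 - q_4)/q_5) = floor((35 - 14)/17) = 1.
That gives (1*45 + 37)/(1*17 + 14) = 82/31.
Compare the errors: |x - 45/17| = |299*17 - 45*113|/(113*17) = 2/1921, and |x - 82/31| = |299*31 - 82*113|/(113*31) = 3/3503.
Cross-multiplying, 3*1921 = 5763 < 7006 = 2*3503, so 3/3503 is smaller: the intermediate fraction 82/31 is closer to x than 45/17.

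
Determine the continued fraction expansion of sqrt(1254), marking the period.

Write x_i = (sqrt(1254) + m_i)/d_i with (m_0, d_0) = (0, 1). a_0 = floor(sqrt(1254)) = 35, since 35^2 = 1225 <= 1254 < 1296 = 36^2.
Iterate m_{i+1} = d_i*a_i - m_i, d_{i+1} = (1254 - m_{i+1}^2)/d_i, a_{i+1} = floor((a_0 + m_{i+1})/d_{i+1}):
  m_1 = 1*35 - 0 = 35, d_1 = (1254 - 35^2)/1 = 29/1 = 29, a_1 = floor((35 + 35)/29) = 2.
  m_2 = 29*2 - 35 = 23, d_2 = (1254 - 23^2)/29 = 725/29 = 25, a_2 = floor((35 + 23)/25) = 2.
  m_3 = 25*2 - 23 = 27, d_3 = (1254 - 27^2)/25 = 525/25 = 21, a_3 = floor((35 + 27)/21) = 2.
  m_4 = 21*2 - 27 = 15, d_4 = (1254 - 15^2)/21 = 1029/21 = 49, a_4 = floor((35 + 15)/49) = 1.
  m_5 = 49*1 - 15 = 34, d_5 = (1254 - 34^2)/49 = 98/49 = 2, a_5 = floor((35 + 34)/2) = 34.
  m_6 = 2*34 - 34 = 34, d_6 = (1254 - 34^2)/2 = 98/2 = 49, a_6 = floor((35 + 34)/49) = 1.
  m_7 = 49*1 - 34 = 15, d_7 = (1254 - 15^2)/49 = 1029/49 = 21, a_7 = floor((35 + 15)/21) = 2.
  m_8 = 21*2 - 15 = 27, d_8 = (1254 - 27^2)/21 = 525/21 = 25, a_8 = floor((35 + 27)/25) = 2.
  m_9 = 25*2 - 27 = 23, d_9 = (1254 - 23^2)/25 = 725/25 = 29, a_9 = floor((35 + 23)/29) = 2.
  m_10 = 29*2 - 23 = 35, d_10 = (1254 - 35^2)/29 = 29/29 = 1, a_10 = floor((35 + 35)/1) = 70.
  m_11 = 1*70 - 35 = 35, d_11 = (1254 - 35^2)/1 = 29/1 = 29: (m_11, d_11) = (m_1, d_1) = (35, 29), so from here the quotients repeat a_1, ..., a_10; the period length is 10.
Hence the expansion of sqrt(1254) is a_0 = 35 followed by the repeating block 2, 2, 2, 1, 34, 1, 2, 2, 2, 70 (period 10).

[35; (2, 2, 2, 1, 34, 1, 2, 2, 2, 70)]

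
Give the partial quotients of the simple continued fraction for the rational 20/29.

[0; 1, 2, 4, 2]

Run the Euclidean algorithm on 20 and 29; the successive quotients are the partial quotients a_0, a_1, ... (each step inverts the fractional part left over by the previous one):
  20 = 0*29 + 20, so a_0 = 0.
  29 = 1*20 + 9, so a_1 = 1.
  20 = 2*9 + 2, so a_2 = 2.
  9 = 4*2 + 1, so a_3 = 4.
  2 = 2*1 + 0, so a_4 = 2.
The remainder reaches 0 after 5 divisions, so the expansion has 5 partial quotients, read off in order.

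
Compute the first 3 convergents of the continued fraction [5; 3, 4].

5/1, 16/3, 69/13

Using the convergent recurrence p_i = a_i*p_{i-1} + p_{i-2}, q_i = a_i*q_{i-1} + q_{i-2} with p_{-2}=0, p_{-1}=1, q_{-2}=1, q_{-1}=0:
  i=0: a_0=5, p_0 = 5*1 + 0 = 5, q_0 = 5*0 + 1 = 1.
  i=1: a_1=3, p_1 = 3*5 + 1 = 16, q_1 = 3*1 + 0 = 3.
  i=2: a_2=4, p_2 = 4*16 + 5 = 69, q_2 = 4*3 + 1 = 13.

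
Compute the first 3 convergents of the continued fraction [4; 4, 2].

Using the convergent recurrence p_i = a_i*p_{i-1} + p_{i-2}, q_i = a_i*q_{i-1} + q_{i-2} with p_{-2}=0, p_{-1}=1, q_{-2}=1, q_{-1}=0:
  i=0: a_0=4, p_0 = 4*1 + 0 = 4, q_0 = 4*0 + 1 = 1.
  i=1: a_1=4, p_1 = 4*4 + 1 = 17, q_1 = 4*1 + 0 = 4.
  i=2: a_2=2, p_2 = 2*17 + 4 = 38, q_2 = 2*4 + 1 = 9.

4/1, 17/4, 38/9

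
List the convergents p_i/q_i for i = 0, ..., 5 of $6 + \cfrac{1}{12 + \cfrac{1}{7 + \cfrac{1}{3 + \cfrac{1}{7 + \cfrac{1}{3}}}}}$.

6/1, 73/12, 517/85, 1624/267, 11885/1954, 37279/6129

Using the convergent recurrence p_i = a_i*p_{i-1} + p_{i-2}, q_i = a_i*q_{i-1} + q_{i-2} with p_{-2}=0, p_{-1}=1, q_{-2}=1, q_{-1}=0:
  i=0: a_0=6, p_0 = 6*1 + 0 = 6, q_0 = 6*0 + 1 = 1.
  i=1: a_1=12, p_1 = 12*6 + 1 = 73, q_1 = 12*1 + 0 = 12.
  i=2: a_2=7, p_2 = 7*73 + 6 = 517, q_2 = 7*12 + 1 = 85.
  i=3: a_3=3, p_3 = 3*517 + 73 = 1624, q_3 = 3*85 + 12 = 267.
  i=4: a_4=7, p_4 = 7*1624 + 517 = 11885, q_4 = 7*267 + 85 = 1954.
  i=5: a_5=3, p_5 = 3*11885 + 1624 = 37279, q_5 = 3*1954 + 267 = 6129.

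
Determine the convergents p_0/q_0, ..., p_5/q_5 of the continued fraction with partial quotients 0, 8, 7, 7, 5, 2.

0/1, 1/8, 7/57, 50/407, 257/2092, 564/4591

Using the convergent recurrence p_i = a_i*p_{i-1} + p_{i-2}, q_i = a_i*q_{i-1} + q_{i-2} with p_{-2}=0, p_{-1}=1, q_{-2}=1, q_{-1}=0:
  i=0: a_0=0, p_0 = 0*1 + 0 = 0, q_0 = 0*0 + 1 = 1.
  i=1: a_1=8, p_1 = 8*0 + 1 = 1, q_1 = 8*1 + 0 = 8.
  i=2: a_2=7, p_2 = 7*1 + 0 = 7, q_2 = 7*8 + 1 = 57.
  i=3: a_3=7, p_3 = 7*7 + 1 = 50, q_3 = 7*57 + 8 = 407.
  i=4: a_4=5, p_4 = 5*50 + 7 = 257, q_4 = 5*407 + 57 = 2092.
  i=5: a_5=2, p_5 = 2*257 + 50 = 564, q_5 = 2*2092 + 407 = 4591.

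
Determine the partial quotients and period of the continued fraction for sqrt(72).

[8; (2, 16)]

Write x_i = (sqrt(72) + m_i)/d_i with (m_0, d_0) = (0, 1). a_0 = floor(sqrt(72)) = 8, since 8^2 = 64 <= 72 < 81 = 9^2.
Iterate m_{i+1} = d_i*a_i - m_i, d_{i+1} = (72 - m_{i+1}^2)/d_i, a_{i+1} = floor((a_0 + m_{i+1})/d_{i+1}):
  m_1 = 1*8 - 0 = 8, d_1 = (72 - 8^2)/1 = 8/1 = 8, a_1 = floor((8 + 8)/8) = 2.
  m_2 = 8*2 - 8 = 8, d_2 = (72 - 8^2)/8 = 8/8 = 1, a_2 = floor((8 + 8)/1) = 16.
  m_3 = 1*16 - 8 = 8, d_3 = (72 - 8^2)/1 = 8/1 = 8: (m_3, d_3) = (m_1, d_1) = (8, 8), so from here the quotients repeat a_1, a_2; the period length is 2.
Hence the expansion of sqrt(72) is a_0 = 8 followed by the repeating block 2, 16 (period 2).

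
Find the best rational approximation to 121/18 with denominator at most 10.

Expand x = 121/18 as a continued fraction with the Euclidean algorithm:
  121 = 6*18 + 13, so a_0 = 6.
  18 = 1*13 + 5, so a_1 = 1.
  13 = 2*5 + 3, so a_2 = 2.
  5 = 1*3 + 2, so a_3 = 1.
  3 = 1*2 + 1, so a_4 = 1.
  2 = 2*1 + 0, so a_5 = 2.
so x = [6; 1, 2, 1, 1, 2].
Convergents (p_i = a_i*p_{i-1} + p_{i-2}, q_i = a_i*q_{i-1} + q_{i-2} with p_{-2}=0, p_{-1}=1, q_{-2}=1, q_{-1}=0), until the denominator exceeds 10:
  i=0: a_0=6, p_0 = 6*1 + 0 = 6, q_0 = 6*0 + 1 = 1.
  i=1: a_1=1, p_1 = 1*6 + 1 = 7, q_1 = 1*1 + 0 = 1.
  i=2: a_2=2, p_2 = 2*7 + 6 = 20, q_2 = 2*1 + 1 = 3.
  i=3: a_3=1, p_3 = 1*20 + 7 = 27, q_3 = 1*3 + 1 = 4.
  i=4: a_4=1, p_4 = 1*27 + 20 = 47, q_4 = 1*4 + 3 = 7.
  i=5: a_5=2, p_5 = 2*47 + 27 = 121, q_5 = 2*7 + 4 = 18.
q_5 = 18 > 10, so the last convergent with denominator <= 10 is p_4/q_4 = 47/7.
The closest fraction with denominator <= 10 is either p_4/q_4 or the intermediate fraction (k*p_4 + p_3)/(k*q_4 + q_3) with the largest k >= 1 whose denominator stays <= 10; these approach x as k grows, and every other convergent or intermediate fraction in range is farther away.
Largest k: floor((10 - q_3)/q_4) = floor((10 - 4)/7) = 0.
Since k = 0, no intermediate fraction beyond p_4/q_4 has denominator <= 10, so the convergent 47/7 is the closest (its error is |121*7 - 47*18|/(18*7) = 1/126).

47/7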